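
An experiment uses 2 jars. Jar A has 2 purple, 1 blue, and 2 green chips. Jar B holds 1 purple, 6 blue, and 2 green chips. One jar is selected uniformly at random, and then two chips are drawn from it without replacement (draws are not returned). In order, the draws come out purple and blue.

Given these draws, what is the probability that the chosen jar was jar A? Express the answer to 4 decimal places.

Compute the likelihood of the observed sequence for each case: P(data | jar A) = (2/5)(1/4) = 1/10; P(data | jar B) = (1/9)(6/8) = 1/12.
The prior-weighted likelihoods are 1/2 · 1/10 = 1/20, 1/2 · 1/12 = 1/24; with total 11/120.
Hence P(jar A | data) = (1/20) / (11/120) = 6/11.

0.5455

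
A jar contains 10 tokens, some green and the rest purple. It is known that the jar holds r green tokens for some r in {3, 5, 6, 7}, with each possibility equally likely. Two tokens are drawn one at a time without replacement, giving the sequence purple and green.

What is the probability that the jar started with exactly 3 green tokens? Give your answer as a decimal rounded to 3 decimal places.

Under each hypothesis, the probability of the observed sequence is: P(data | r = 3) = (7/10)(3/9) = 7/30; P(data | r = 5) = (5/10)(5/9) = 5/18; P(data | r = 6) = (4/10)(6/9) = 4/15; P(data | r = 7) = (3/10)(7/9) = 7/30.
The prior-weighted likelihoods are 1/4 · 7/30 = 7/120, 1/4 · 5/18 = 5/72, 1/4 · 4/15 = 1/15, 1/4 · 7/30 = 7/120; these sum to 91/360.
Therefore the posterior P(r = 3 | data) = (7/120) / (91/360) = 3/13.

0.231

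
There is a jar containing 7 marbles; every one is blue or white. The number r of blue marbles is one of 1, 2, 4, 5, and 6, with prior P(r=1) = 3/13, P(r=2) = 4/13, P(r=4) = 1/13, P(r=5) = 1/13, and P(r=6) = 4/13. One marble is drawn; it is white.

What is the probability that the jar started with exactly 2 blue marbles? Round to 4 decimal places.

For each hypothesis, P(data | H) works out to: P(data | r = 1) = (6/7) = 6/7; P(data | r = 2) = (5/7) = 5/7; P(data | r = 4) = (3/7) = 3/7; P(data | r = 5) = (2/7) = 2/7; P(data | r = 6) = (1/7) = 1/7.
Weighting by the prior gives 3/13 · 6/7 = 18/91, 4/13 · 5/7 = 20/91, 1/13 · 3/7 = 3/91, 1/13 · 2/7 = 2/91, 4/13 · 1/7 = 4/91; with total 47/91.
Therefore the posterior P(r = 2 | data) = (20/91) / (47/91) = 20/47.

0.4255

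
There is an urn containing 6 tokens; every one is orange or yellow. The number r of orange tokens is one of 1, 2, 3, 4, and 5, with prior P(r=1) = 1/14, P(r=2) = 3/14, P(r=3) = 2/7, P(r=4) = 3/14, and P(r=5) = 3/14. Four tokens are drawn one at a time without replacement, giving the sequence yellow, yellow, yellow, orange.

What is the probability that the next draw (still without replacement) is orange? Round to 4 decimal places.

For each hypothesis, P(data | H) works out to: P(data | r = 1) = (5/6)(4/5)(3/4)(1/3) = 1/6; P(data | r = 2) = (4/6)(3/5)(2/4)(2/3) = 2/15; P(data | r = 3) = (3/6)(2/5)(1/4)(3/3) = 1/20; P(data | r = 4) = (2/6)(1/5)(0/4) = 0; P(data | r = 5) = (1/6)(0/5) = 0.
The prior-weighted likelihoods are 1/14 · 1/6 = 1/84, 3/14 · 2/15 = 1/35, 2/7 · 1/20 = 1/70, 3/14 · 0 = 0, 3/14 · 0 = 0; these sum to 23/420.
Dividing through by the total gives posterior P(r = 1 | data) = 5/23, P(r = 2 | data) = 12/23, P(r = 3 | data) = 6/23, P(r = 4 | data) = 0, P(r = 5 | data) = 0.
Averaging over the posterior, P(orange next | data) = (0)(5/23) + (1/2)(12/23) + (1)(6/23) = 12/23.

0.5217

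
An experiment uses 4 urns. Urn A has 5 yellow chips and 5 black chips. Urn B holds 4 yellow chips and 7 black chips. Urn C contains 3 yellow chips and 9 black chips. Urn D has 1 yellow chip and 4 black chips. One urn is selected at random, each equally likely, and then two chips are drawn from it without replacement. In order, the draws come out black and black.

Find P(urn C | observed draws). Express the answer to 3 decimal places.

0.312

Compute the likelihood of the observed sequence for each case: P(data | urn A) = (5/10)(4/9) = 2/9; P(data | urn B) = (7/11)(6/10) = 21/55; P(data | urn C) = (9/12)(8/11) = 6/11; P(data | urn D) = (4/5)(3/4) = 3/5.
Weighting by the prior gives 1/4 · 2/9 = 1/18, 1/4 · 21/55 = 21/220, 1/4 · 6/11 = 3/22, 1/4 · 3/5 = 3/20; summing to 433/990.
Hence P(urn C | data) = (3/22) / (433/990) = 135/433.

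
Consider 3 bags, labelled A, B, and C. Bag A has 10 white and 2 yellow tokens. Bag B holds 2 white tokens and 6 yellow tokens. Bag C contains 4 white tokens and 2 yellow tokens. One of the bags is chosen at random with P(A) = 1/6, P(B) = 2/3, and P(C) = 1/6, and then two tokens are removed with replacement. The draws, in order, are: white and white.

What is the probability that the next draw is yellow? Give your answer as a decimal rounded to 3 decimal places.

Compute the likelihood of the observed sequence for each case: P(data | bag A) = (10/12)(10/12) = 25/36; P(data | bag B) = (2/8)(2/8) = 1/16; P(data | bag C) = (4/6)(4/6) = 4/9.
Multiplying each by its prior: 1/6 · 25/36 = 25/216, 2/3 · 1/16 = 1/24, 1/6 · 4/9 = 2/27; these sum to 25/108.
Dividing through by the total gives posterior P(bag A | data) = 1/2, P(bag B | data) = 9/50, P(bag C | data) = 8/25.
Averaging over the posterior, P(yellow next | data) = (1/6)(1/2) + (3/4)(9/50) + (1/3)(8/25) = 13/40.

0.325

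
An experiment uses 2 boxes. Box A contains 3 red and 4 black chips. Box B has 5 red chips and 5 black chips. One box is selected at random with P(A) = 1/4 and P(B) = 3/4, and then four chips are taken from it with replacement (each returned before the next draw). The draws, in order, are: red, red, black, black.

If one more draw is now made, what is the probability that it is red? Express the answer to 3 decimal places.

Compute the likelihood of the observed sequence for each case: P(data | box A) = (3/7)(3/7)(4/7)(4/7) = 0.059975; P(data | box B) = (5/10)(5/10)(5/10)(5/10) = 0.0625.
Weighting by the prior gives 1/4 · 0.059975 = 0.014994, 3/4 · 0.0625 = 0.046875; with total 0.061869.
Normalising, the posterior is P(box A | data) = 0.24235, P(box B | data) = 0.75765.
So P(red next | data) = Σ P(red next | H) P(H | data) = (3/7)(0.24235) + (1/2)(0.75765) = 0.48269.

0.483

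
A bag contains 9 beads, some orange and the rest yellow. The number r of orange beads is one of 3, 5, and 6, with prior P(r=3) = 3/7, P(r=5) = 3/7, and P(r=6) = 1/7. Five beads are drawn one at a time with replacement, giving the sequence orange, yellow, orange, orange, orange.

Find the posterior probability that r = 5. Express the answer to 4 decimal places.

For each hypothesis, P(data | H) works out to: P(data | r = 3) = (3/9)(6/9)(3/9)(3/9)(3/9) = 0.0082305; P(data | r = 5) = (5/9)(4/9)(5/9)(5/9)(5/9) = 0.042338; P(data | r = 6) = (6/9)(3/9)(6/9)(6/9)(6/9) = 0.065844.
Multiplying each by its prior: 3/7 · 0.0082305 = 0.0035273, 3/7 · 0.042338 = 0.018145, 1/7 · 0.065844 = 0.0094062; with total 0.031078.
Therefore the posterior P(r = 5 | data) = (0.018145) / (0.031078) = 0.58384.

0.5838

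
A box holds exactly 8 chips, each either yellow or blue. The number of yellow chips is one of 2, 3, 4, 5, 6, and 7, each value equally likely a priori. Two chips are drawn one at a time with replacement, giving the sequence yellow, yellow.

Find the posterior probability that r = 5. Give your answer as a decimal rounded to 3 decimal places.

Compute the likelihood of the observed sequence for each case: P(data | r = 2) = (2/8)(2/8) = 1/16; P(data | r = 3) = (3/8)(3/8) = 9/64; P(data | r = 4) = (4/8)(4/8) = 1/4; P(data | r = 5) = (5/8)(5/8) = 25/64; P(data | r = 6) = (6/8)(6/8) = 9/16; P(data | r = 7) = (7/8)(7/8) = 49/64.
Weighting by the prior gives 1/6 · 1/16 = 1/96, 1/6 · 9/64 = 3/128, 1/6 · 1/4 = 1/24, 1/6 · 25/64 = 25/384, 1/6 · 9/16 = 3/32, 1/6 · 49/64 = 49/384; summing to 139/384.
By Bayes' rule, P(r = 5 | data) = (25/384) / (139/384) = 25/139.

0.180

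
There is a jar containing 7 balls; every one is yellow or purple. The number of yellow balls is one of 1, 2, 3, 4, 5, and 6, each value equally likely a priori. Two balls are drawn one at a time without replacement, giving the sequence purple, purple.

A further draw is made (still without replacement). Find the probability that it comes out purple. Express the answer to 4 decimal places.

0.6000

Compute the likelihood of the observed sequence for each case: P(data | r = 1) = (6/7)(5/6) = 5/7; P(data | r = 2) = (5/7)(4/6) = 10/21; P(data | r = 3) = (4/7)(3/6) = 2/7; P(data | r = 4) = (3/7)(2/6) = 1/7; P(data | r = 5) = (2/7)(1/6) = 1/21; P(data | r = 6) = (1/7)(0/6) = 0.
The prior-weighted likelihoods are 1/6 · 5/7 = 5/42, 1/6 · 10/21 = 5/63, 1/6 · 2/7 = 1/21, 1/6 · 1/7 = 1/42, 1/6 · 1/21 = 1/126, 1/6 · 0 = 0; summing to 5/18.
Normalising, the posterior is P(r = 1 | data) = 3/7, P(r = 2 | data) = 2/7, P(r = 3 | data) = 6/35, P(r = 4 | data) = 3/35, P(r = 5 | data) = 1/35, P(r = 6 | data) = 0.
So P(purple next | data) = Σ P(purple next | H) P(H | data) = (4/5)(3/7) + (3/5)(2/7) + (2/5)(6/35) + (1/5)(3/35) + (0)(1/35) = 3/5.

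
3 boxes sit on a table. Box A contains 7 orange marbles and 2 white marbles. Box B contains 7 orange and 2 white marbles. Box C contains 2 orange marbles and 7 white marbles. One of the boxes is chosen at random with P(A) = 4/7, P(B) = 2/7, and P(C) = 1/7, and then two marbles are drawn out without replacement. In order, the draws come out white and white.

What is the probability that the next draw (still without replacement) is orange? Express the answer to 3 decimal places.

Under each hypothesis, the probability of the observed sequence is: P(data | box A) = (2/9)(1/8) = 1/36; P(data | box B) = (2/9)(1/8) = 1/36; P(data | box C) = (7/9)(6/8) = 7/12.
Multiplying each by its prior: 4/7 · 1/36 = 1/63, 2/7 · 1/36 = 1/126, 1/7 · 7/12 = 1/12; these sum to 3/28.
Dividing through by the total gives posterior P(box A | data) = 4/27, P(box B | data) = 2/27, P(box C | data) = 7/9.
So P(orange next | data) = Σ P(orange next | H) P(H | data) = (1)(4/27) + (1)(2/27) + (2/7)(7/9) = 4/9.

0.444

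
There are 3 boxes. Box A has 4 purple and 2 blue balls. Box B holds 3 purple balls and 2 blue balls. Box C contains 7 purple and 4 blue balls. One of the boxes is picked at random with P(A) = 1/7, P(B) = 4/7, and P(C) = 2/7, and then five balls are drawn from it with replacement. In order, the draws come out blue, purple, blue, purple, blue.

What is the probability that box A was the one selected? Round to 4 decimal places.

The likelihood of the observed sequence under each hypothesis: P(data | box A) = (2/6)(4/6)(2/6)(4/6)(2/6) = 0.016461; P(data | box B) = (2/5)(3/5)(2/5)(3/5)(2/5) = 0.02304; P(data | box C) = (4/11)(7/11)(4/11)(7/11)(4/11) = 0.019472.
The prior-weighted likelihoods are 1/7 · 0.016461 = 0.0023516, 4/7 · 0.02304 = 0.013166, 2/7 · 0.019472 = 0.0055635; with total 0.021081.
By Bayes' rule, P(box A | data) = (0.0023516) / (0.021081) = 0.11155.

0.1116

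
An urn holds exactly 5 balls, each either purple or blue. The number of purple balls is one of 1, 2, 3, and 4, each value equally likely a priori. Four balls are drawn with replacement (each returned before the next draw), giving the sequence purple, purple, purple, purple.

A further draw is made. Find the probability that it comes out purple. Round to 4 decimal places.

Compute the likelihood of the observed sequence for each case: P(data | r = 1) = (1/5)(1/5)(1/5)(1/5) = 0.0016; P(data | r = 2) = (2/5)(2/5)(2/5)(2/5) = 0.0256; P(data | r = 3) = (3/5)(3/5)(3/5)(3/5) = 0.1296; P(data | r = 4) = (4/5)(4/5)(4/5)(4/5) = 0.4096.
Weighting by the prior gives 1/4 · 0.0016 = 0.0004, 1/4 · 0.0256 = 0.0064, 1/4 · 0.1296 = 0.0324, 1/4 · 0.4096 = 0.1024; these sum to 0.1416.
Normalising, the posterior is P(r = 1 | data) = 0.0028249, P(r = 2 | data) = 0.045198, P(r = 3 | data) = 0.22881, P(r = 4 | data) = 0.72316.
Averaging over the posterior, P(purple next | data) = (1/5)(0.0028249) + (2/5)(0.045198) + (3/5)(0.22881) + (4/5)(0.72316) = 0.73446.

0.7345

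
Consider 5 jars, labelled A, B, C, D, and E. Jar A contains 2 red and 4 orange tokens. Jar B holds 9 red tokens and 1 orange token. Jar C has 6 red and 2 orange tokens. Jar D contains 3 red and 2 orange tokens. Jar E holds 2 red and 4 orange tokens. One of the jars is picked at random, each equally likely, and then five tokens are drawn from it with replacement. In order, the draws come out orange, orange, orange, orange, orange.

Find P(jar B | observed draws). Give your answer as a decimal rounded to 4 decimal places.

0.0000

The likelihood of the observed sequence under each hypothesis: P(data | jar A) = (4/6)(4/6)(4/6)(4/6)(4/6) = 0.13169; P(data | jar B) = (1/10)(1/10)(1/10)(1/10)(1/10) = 1e-05; P(data | jar C) = (2/8)(2/8)(2/8)(2/8)(2/8) = 0.00097656; P(data | jar D) = (2/5)(2/5)(2/5)(2/5)(2/5) = 0.01024; P(data | jar E) = (4/6)(4/6)(4/6)(4/6)(4/6) = 0.13169.
Weighting by the prior gives 1/5 · 0.13169 = 0.026337, 1/5 · 1e-05 = 2e-06, 1/5 · 0.00097656 = 0.00019531, 1/5 · 0.01024 = 0.002048, 1/5 · 0.13169 = 0.026337; these sum to 0.05492.
So P(jar B | data) = (2e-06) / (0.05492) = 3.6416e-05.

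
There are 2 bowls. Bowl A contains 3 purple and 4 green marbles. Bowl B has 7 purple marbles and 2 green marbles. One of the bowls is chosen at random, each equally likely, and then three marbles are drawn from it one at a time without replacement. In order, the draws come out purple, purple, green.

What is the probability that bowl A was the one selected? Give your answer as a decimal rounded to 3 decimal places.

Compute the likelihood of the observed sequence for each case: P(data | bowl A) = (3/7)(2/6)(4/5) = 4/35; P(data | bowl B) = (7/9)(6/8)(2/7) = 1/6.
Weighting by the prior gives 1/2 · 4/35 = 2/35, 1/2 · 1/6 = 1/12; with total 59/420.
By Bayes' rule, P(bowl A | data) = (2/35) / (59/420) = 24/59.

0.407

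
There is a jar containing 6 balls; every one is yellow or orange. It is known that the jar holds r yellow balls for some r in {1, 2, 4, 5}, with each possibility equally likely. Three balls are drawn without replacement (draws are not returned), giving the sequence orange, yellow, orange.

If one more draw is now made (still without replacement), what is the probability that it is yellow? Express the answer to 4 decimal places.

Compute the likelihood of the observed sequence for each case: P(data | r = 1) = (5/6)(1/5)(4/4) = 1/6; P(data | r = 2) = (4/6)(2/5)(3/4) = 1/5; P(data | r = 4) = (2/6)(4/5)(1/4) = 1/15; P(data | r = 5) = (1/6)(5/5)(0/4) = 0.
Multiplying each by its prior: 1/4 · 1/6 = 1/24, 1/4 · 1/5 = 1/20, 1/4 · 1/15 = 1/60, 1/4 · 0 = 0; summing to 13/120.
Dividing through by the total gives posterior P(r = 1 | data) = 5/13, P(r = 2 | data) = 6/13, P(r = 4 | data) = 2/13, P(r = 5 | data) = 0.
Averaging over the posterior, P(yellow next | data) = (0)(5/13) + (1/3)(6/13) + (1)(2/13) = 4/13.

0.3077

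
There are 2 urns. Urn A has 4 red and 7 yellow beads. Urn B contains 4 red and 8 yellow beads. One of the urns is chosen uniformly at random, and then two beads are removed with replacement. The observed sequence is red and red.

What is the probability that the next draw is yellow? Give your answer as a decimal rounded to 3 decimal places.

0.650

The likelihood of the observed sequence under each hypothesis: P(data | urn A) = (4/11)(4/11) = 0.13223; P(data | urn B) = (4/12)(4/12) = 0.11111.
Weighting by the prior gives 1/2 · 0.13223 = 0.066116, 1/2 · 0.11111 = 0.055556; with total 0.12167.
Dividing through by the total gives posterior P(urn A | data) = 0.5434, P(urn B | data) = 0.4566.
So P(yellow next | data) = Σ P(yellow next | H) P(H | data) = (7/11)(0.5434) + (2/3)(0.4566) = 0.6502.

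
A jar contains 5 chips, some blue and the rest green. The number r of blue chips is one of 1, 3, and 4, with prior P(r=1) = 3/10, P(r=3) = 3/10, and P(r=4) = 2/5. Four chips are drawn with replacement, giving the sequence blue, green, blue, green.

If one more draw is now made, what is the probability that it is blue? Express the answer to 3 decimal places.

0.571

Under each hypothesis, the probability of the observed sequence is: P(data | r = 1) = (1/5)(4/5)(1/5)(4/5) = 0.0256; P(data | r = 3) = (3/5)(2/5)(3/5)(2/5) = 0.0576; P(data | r = 4) = (4/5)(1/5)(4/5)(1/5) = 0.0256.
Multiplying each by its prior: 3/10 · 0.0256 = 0.00768, 3/10 · 0.0576 = 0.01728, 2/5 · 0.0256 = 0.01024; these sum to 0.0352.
Normalising, the posterior is P(r = 1 | data) = 0.21818, P(r = 3 | data) = 0.49091, P(r = 4 | data) = 0.29091.
The predictive probability is P(blue next | data) = (1/5)(0.21818) + (3/5)(0.49091) + (4/5)(0.29091) = 0.57091.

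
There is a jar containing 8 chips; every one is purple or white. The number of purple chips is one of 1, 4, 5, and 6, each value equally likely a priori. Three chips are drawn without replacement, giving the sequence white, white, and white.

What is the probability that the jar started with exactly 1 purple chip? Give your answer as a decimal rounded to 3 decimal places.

0.875

Compute the likelihood of the observed sequence for each case: P(data | r = 1) = (7/8)(6/7)(5/6) = 5/8; P(data | r = 4) = (4/8)(3/7)(2/6) = 1/14; P(data | r = 5) = (3/8)(2/7)(1/6) = 1/56; P(data | r = 6) = (2/8)(1/7)(0/6) = 0.
The prior-weighted likelihoods are 1/4 · 5/8 = 5/32, 1/4 · 1/14 = 1/56, 1/4 · 1/56 = 1/224, 1/4 · 0 = 0; summing to 5/28.
By Bayes' rule, P(r = 1 | data) = (5/32) / (5/28) = 7/8.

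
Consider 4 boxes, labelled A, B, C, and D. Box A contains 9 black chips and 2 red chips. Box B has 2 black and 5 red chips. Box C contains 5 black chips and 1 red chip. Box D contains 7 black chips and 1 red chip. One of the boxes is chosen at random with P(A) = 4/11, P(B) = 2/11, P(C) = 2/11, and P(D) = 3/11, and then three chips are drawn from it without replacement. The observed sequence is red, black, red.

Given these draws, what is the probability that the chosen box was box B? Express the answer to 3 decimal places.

0.840

For each hypothesis, P(data | H) works out to: P(data | box A) = (2/11)(9/10)(1/9) = 0.018182; P(data | box B) = (5/7)(2/6)(4/5) = 0.19048; P(data | box C) = (1/6)(5/5)(0/4) = 0; P(data | box D) = (1/8)(7/7)(0/6) = 0.
The prior-weighted likelihoods are 4/11 · 0.018182 = 0.0066116, 2/11 · 0.19048 = 0.034632, 2/11 · 0 = 0, 3/11 · 0 = 0; with total 0.041244.
So P(box B | data) = (0.034632) / (0.041244) = 0.83969.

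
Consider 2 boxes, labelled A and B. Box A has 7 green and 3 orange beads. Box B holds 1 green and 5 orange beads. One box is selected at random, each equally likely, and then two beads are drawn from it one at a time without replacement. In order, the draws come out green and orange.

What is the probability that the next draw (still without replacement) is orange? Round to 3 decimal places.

0.563

Compute the likelihood of the observed sequence for each case: P(data | box A) = (7/10)(3/9) = 7/30; P(data | box B) = (1/6)(5/5) = 1/6.
Multiplying each by its prior: 1/2 · 7/30 = 7/60, 1/2 · 1/6 = 1/12; with total 1/5.
Normalising, the posterior is P(box A | data) = 7/12, P(box B | data) = 5/12.
The predictive probability is P(orange next | data) = (1/4)(7/12) + (1)(5/12) = 9/16.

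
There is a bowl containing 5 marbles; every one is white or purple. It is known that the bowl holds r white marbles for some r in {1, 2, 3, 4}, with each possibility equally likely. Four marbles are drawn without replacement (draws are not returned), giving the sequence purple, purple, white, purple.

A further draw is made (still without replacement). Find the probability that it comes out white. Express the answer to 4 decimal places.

0.3333

The likelihood of the observed sequence under each hypothesis: P(data | r = 1) = (4/5)(3/4)(1/3)(2/2) = 1/5; P(data | r = 2) = (3/5)(2/4)(2/3)(1/2) = 1/10; P(data | r = 3) = (2/5)(1/4)(3/3)(0/2) = 0; P(data | r = 4) = (1/5)(0/4) = 0.
The prior-weighted likelihoods are 1/4 · 1/5 = 1/20, 1/4 · 1/10 = 1/40, 1/4 · 0 = 0, 1/4 · 0 = 0; these sum to 3/40.
Normalising, the posterior is P(r = 1 | data) = 2/3, P(r = 2 | data) = 1/3, P(r = 3 | data) = 0, P(r = 4 | data) = 0.
So P(white next | data) = Σ P(white next | H) P(H | data) = (0)(2/3) + (1)(1/3) = 1/3.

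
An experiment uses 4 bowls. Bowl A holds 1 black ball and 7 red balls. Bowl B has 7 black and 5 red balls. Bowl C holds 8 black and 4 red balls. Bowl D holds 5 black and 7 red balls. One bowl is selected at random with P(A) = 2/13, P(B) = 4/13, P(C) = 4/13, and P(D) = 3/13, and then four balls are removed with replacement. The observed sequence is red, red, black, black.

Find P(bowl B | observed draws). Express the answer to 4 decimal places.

Compute the likelihood of the observed sequence for each case: P(data | bowl A) = (7/8)(7/8)(1/8)(1/8) = 0.011963; P(data | bowl B) = (5/12)(5/12)(7/12)(7/12) = 0.059076; P(data | bowl C) = (4/12)(4/12)(8/12)(8/12) = 0.049383; P(data | bowl D) = (7/12)(7/12)(5/12)(5/12) = 0.059076.
The prior-weighted likelihoods are 2/13 · 0.011963 = 0.0018404, 4/13 · 0.059076 = 0.018177, 4/13 · 0.049383 = 0.015195, 3/13 · 0.059076 = 0.013633; these sum to 0.048845.
Hence P(bowl B | data) = (0.018177) / (0.048845) = 0.37214.

0.3721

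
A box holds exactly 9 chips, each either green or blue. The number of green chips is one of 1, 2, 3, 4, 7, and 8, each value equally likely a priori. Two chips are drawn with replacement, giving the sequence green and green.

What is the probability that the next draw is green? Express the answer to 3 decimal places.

0.742

The likelihood of the observed sequence under each hypothesis: P(data | r = 1) = (1/9)(1/9) = 1/81; P(data | r = 2) = (2/9)(2/9) = 4/81; P(data | r = 3) = (3/9)(3/9) = 1/9; P(data | r = 4) = (4/9)(4/9) = 16/81; P(data | r = 7) = (7/9)(7/9) = 49/81; P(data | r = 8) = (8/9)(8/9) = 64/81.
Multiplying each by its prior: 1/6 · 1/81 = 1/486, 1/6 · 4/81 = 2/243, 1/6 · 1/9 = 1/54, 1/6 · 16/81 = 8/243, 1/6 · 49/81 = 49/486, 1/6 · 64/81 = 32/243; these sum to 143/486.
Normalising, the posterior is P(r = 1 | data) = 0.006993, P(r = 2 | data) = 0.027972, P(r = 3 | data) = 0.062937, P(r = 4 | data) = 0.11189, P(r = 7 | data) = 0.34266, P(r = 8 | data) = 0.44755.
The predictive probability is P(green next | data) = (1/9)(0.006993) + (2/9)(0.027972) + (1/3)(0.062937) + (4/9)(0.11189) + (7/9)(0.34266) + (8/9)(0.44755) = 0.74204.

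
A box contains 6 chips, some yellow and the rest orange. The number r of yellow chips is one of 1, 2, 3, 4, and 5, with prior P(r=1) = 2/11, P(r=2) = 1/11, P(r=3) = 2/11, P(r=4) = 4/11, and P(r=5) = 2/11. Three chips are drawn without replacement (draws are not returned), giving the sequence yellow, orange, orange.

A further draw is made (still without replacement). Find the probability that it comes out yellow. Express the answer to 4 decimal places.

For each hypothesis, P(data | H) works out to: P(data | r = 1) = (1/6)(5/5)(4/4) = 1/6; P(data | r = 2) = (2/6)(4/5)(3/4) = 1/5; P(data | r = 3) = (3/6)(3/5)(2/4) = 3/20; P(data | r = 4) = (4/6)(2/5)(1/4) = 1/15; P(data | r = 5) = (5/6)(1/5)(0/4) = 0.
Weighting by the prior gives 2/11 · 1/6 = 1/33, 1/11 · 1/5 = 1/55, 2/11 · 3/20 = 3/110, 4/11 · 1/15 = 4/165, 2/11 · 0 = 0; these sum to 1/10.
Normalising, the posterior is P(r = 1 | data) = 10/33, P(r = 2 | data) = 2/11, P(r = 3 | data) = 3/11, P(r = 4 | data) = 8/33, P(r = 5 | data) = 0.
The predictive probability is P(yellow next | data) = (0)(10/33) + (1/3)(2/11) + (2/3)(3/11) + (1)(8/33) = 16/33.

0.4848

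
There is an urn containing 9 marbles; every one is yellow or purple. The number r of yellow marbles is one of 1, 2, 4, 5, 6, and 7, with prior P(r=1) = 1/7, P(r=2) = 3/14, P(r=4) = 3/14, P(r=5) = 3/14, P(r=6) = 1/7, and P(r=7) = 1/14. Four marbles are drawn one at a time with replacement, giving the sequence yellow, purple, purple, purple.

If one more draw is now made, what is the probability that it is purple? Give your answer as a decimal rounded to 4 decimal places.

Under each hypothesis, the probability of the observed sequence is: P(data | r = 1) = (1/9)(8/9)(8/9)(8/9) = 0.078037; P(data | r = 2) = (2/9)(7/9)(7/9)(7/9) = 0.10456; P(data | r = 4) = (4/9)(5/9)(5/9)(5/9) = 0.076208; P(data | r = 5) = (5/9)(4/9)(4/9)(4/9) = 0.048773; P(data | r = 6) = (6/9)(3/9)(3/9)(3/9) = 0.024691; P(data | r = 7) = (7/9)(2/9)(2/9)(2/9) = 0.0085353.
Weighting by the prior gives 1/7 · 0.078037 = 0.011148, 3/14 · 0.10456 = 0.022405, 3/14 · 0.076208 = 0.01633, 3/14 · 0.048773 = 0.010451, 1/7 · 0.024691 = 0.0035273, 1/14 · 0.0085353 = 0.00060966; with total 0.064472.
Normalising, the posterior is P(r = 1 | data) = 0.17291, P(r = 2 | data) = 0.34752, P(r = 4 | data) = 0.25329, P(r = 5 | data) = 0.16211, P(r = 6 | data) = 0.054711, P(r = 7 | data) = 0.0094563.
The predictive probability is P(purple next | data) = (8/9)(0.17291) + (7/9)(0.34752) + (5/9)(0.25329) + (4/9)(0.16211) + (1/3)(0.054711) + (2/9)(0.0094563) = 0.6571.

0.6571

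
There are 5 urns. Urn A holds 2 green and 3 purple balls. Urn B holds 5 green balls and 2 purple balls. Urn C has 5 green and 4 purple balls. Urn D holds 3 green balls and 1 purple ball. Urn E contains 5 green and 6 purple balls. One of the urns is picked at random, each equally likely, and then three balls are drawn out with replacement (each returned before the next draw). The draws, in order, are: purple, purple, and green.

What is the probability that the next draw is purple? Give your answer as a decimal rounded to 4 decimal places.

0.4802

Under each hypothesis, the probability of the observed sequence is: P(data | urn A) = (3/5)(3/5)(2/5) = 0.144; P(data | urn B) = (2/7)(2/7)(5/7) = 0.058309; P(data | urn C) = (4/9)(4/9)(5/9) = 0.10974; P(data | urn D) = (1/4)(1/4)(3/4) = 0.046875; P(data | urn E) = (6/11)(6/11)(5/11) = 0.13524.
The prior-weighted likelihoods are 1/5 · 0.144 = 0.0288, 1/5 · 0.058309 = 0.011662, 1/5 · 0.10974 = 0.021948, 1/5 · 0.046875 = 0.009375, 1/5 · 0.13524 = 0.027047; summing to 0.098832.
Normalising, the posterior is P(urn A | data) = 0.2914, P(urn B | data) = 0.118, P(urn C | data) = 0.22207, P(urn D | data) = 0.094858, P(urn E | data) = 0.27367.
The predictive probability is P(purple next | data) = (3/5)(0.2914) + (2/7)(0.118) + (4/9)(0.22207) + (1/4)(0.094858) + (6/11)(0.27367) = 0.48024.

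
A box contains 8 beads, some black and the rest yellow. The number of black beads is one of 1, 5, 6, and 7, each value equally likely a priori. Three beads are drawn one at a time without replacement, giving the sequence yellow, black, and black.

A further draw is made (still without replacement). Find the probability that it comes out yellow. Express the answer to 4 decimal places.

For each hypothesis, P(data | H) works out to: P(data | r = 1) = (7/8)(1/7)(0/6) = 0; P(data | r = 5) = (3/8)(5/7)(4/6) = 5/28; P(data | r = 6) = (2/8)(6/7)(5/6) = 5/28; P(data | r = 7) = (1/8)(7/7)(6/6) = 1/8.
The prior-weighted likelihoods are 1/4 · 0 = 0, 1/4 · 5/28 = 5/112, 1/4 · 5/28 = 5/112, 1/4 · 1/8 = 1/32; these sum to 27/224.
Normalising, the posterior is P(r = 1 | data) = 0, P(r = 5 | data) = 10/27, P(r = 6 | data) = 10/27, P(r = 7 | data) = 7/27.
Averaging over the posterior, P(yellow next | data) = (2/5)(10/27) + (1/5)(10/27) + (0)(7/27) = 2/9.

0.2222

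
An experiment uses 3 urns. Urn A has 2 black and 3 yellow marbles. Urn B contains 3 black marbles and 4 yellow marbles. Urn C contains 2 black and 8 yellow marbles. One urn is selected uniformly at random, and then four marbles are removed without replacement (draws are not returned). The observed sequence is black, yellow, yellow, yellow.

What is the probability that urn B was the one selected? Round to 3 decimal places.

0.269

Compute the likelihood of the observed sequence for each case: P(data | urn A) = (2/5)(3/4)(2/3)(1/2) = 1/10; P(data | urn B) = (3/7)(4/6)(3/5)(2/4) = 3/35; P(data | urn C) = (2/10)(8/9)(7/8)(6/7) = 2/15.
Weighting by the prior gives 1/3 · 1/10 = 1/30, 1/3 · 3/35 = 1/35, 1/3 · 2/15 = 2/45; these sum to 67/630.
By Bayes' rule, P(urn B | data) = (1/35) / (67/630) = 18/67.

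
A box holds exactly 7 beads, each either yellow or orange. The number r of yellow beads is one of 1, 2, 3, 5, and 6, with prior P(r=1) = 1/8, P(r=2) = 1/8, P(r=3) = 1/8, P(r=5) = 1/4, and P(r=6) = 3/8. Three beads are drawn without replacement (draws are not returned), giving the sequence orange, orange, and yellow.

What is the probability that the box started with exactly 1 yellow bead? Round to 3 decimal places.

0.238

The likelihood of the observed sequence under each hypothesis: P(data | r = 1) = (6/7)(5/6)(1/5) = 1/7; P(data | r = 2) = (5/7)(4/6)(2/5) = 4/21; P(data | r = 3) = (4/7)(3/6)(3/5) = 6/35; P(data | r = 5) = (2/7)(1/6)(5/5) = 1/21; P(data | r = 6) = (1/7)(0/6) = 0.
Multiplying each by its prior: 1/8 · 1/7 = 1/56, 1/8 · 4/21 = 1/42, 1/8 · 6/35 = 3/140, 1/4 · 1/21 = 1/84, 3/8 · 0 = 0; these sum to 3/40.
Hence P(r = 1 | data) = (1/56) / (3/40) = 5/21.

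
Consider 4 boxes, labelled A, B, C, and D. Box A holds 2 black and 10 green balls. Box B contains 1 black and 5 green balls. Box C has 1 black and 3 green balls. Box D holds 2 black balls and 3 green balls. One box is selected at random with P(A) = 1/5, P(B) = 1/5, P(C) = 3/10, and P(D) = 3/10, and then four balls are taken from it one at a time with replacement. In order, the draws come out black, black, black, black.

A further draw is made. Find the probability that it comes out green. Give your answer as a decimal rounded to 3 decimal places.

Under each hypothesis, the probability of the observed sequence is: P(data | box A) = (2/12)(2/12)(2/12)(2/12) = 0.0007716; P(data | box B) = (1/6)(1/6)(1/6)(1/6) = 0.0007716; P(data | box C) = (1/4)(1/4)(1/4)(1/4) = 0.0039062; P(data | box D) = (2/5)(2/5)(2/5)(2/5) = 0.0256.
Weighting by the prior gives 1/5 · 0.0007716 = 0.00015432, 1/5 · 0.0007716 = 0.00015432, 3/10 · 0.0039062 = 0.0011719, 3/10 · 0.0256 = 0.00768; summing to 0.0091605.
The posterior is then P(box A | data) = 0.016846, P(box B | data) = 0.016846, P(box C | data) = 0.12793, P(box D | data) = 0.83838.
The predictive probability is P(green next | data) = (5/6)(0.016846) + (5/6)(0.016846) + (3/4)(0.12793) + (3/5)(0.83838) = 0.62705.

0.627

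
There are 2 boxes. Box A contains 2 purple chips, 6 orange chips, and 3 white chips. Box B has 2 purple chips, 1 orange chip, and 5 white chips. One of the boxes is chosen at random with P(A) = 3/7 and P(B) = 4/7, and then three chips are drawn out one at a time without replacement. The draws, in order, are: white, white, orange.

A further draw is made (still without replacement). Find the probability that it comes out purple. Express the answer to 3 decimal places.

0.353

The likelihood of the observed sequence under each hypothesis: P(data | box A) = (3/11)(2/10)(6/9) = 0.036364; P(data | box B) = (5/8)(4/7)(1/6) = 0.059524.
Multiplying each by its prior: 3/7 · 0.036364 = 0.015584, 4/7 · 0.059524 = 0.034014; with total 0.049598.
Dividing through by the total gives posterior P(box A | data) = 0.31421, P(box B | data) = 0.68579.
The predictive probability is P(purple next | data) = (1/4)(0.31421) + (2/5)(0.68579) = 0.35287.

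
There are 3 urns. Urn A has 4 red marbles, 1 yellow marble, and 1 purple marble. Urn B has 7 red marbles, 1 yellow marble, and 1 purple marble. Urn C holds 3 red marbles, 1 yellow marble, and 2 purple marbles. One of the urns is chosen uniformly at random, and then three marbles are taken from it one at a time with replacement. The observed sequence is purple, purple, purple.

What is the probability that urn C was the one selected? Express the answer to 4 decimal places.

For each hypothesis, P(data | H) works out to: P(data | urn A) = (1/6)(1/6)(1/6) = 0.0046296; P(data | urn B) = (1/9)(1/9)(1/9) = 0.0013717; P(data | urn C) = (2/6)(2/6)(2/6) = 0.037037.
Weighting by the prior gives 1/3 · 0.0046296 = 0.0015432, 1/3 · 0.0013717 = 0.00045725, 1/3 · 0.037037 = 0.012346; with total 0.014346.
So P(urn C | data) = (0.012346) / (0.014346) = 0.86056.

0.8606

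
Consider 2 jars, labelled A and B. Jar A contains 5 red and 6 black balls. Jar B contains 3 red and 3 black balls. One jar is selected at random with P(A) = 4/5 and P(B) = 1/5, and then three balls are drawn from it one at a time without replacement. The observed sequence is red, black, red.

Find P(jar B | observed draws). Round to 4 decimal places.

Compute the likelihood of the observed sequence for each case: P(data | jar A) = (5/11)(6/10)(4/9) = 0.12121; P(data | jar B) = (3/6)(3/5)(2/4) = 0.15.
The prior-weighted likelihoods are 4/5 · 0.12121 = 0.09697, 1/5 · 0.15 = 0.03; these sum to 0.12697.
Hence P(jar B | data) = (0.03) / (0.12697) = 0.23628.

0.2363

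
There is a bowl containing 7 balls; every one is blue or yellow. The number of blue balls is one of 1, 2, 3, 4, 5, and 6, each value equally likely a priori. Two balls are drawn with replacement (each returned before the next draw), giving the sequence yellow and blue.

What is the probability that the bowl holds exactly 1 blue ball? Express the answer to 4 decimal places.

0.1071

Compute the likelihood of the observed sequence for each case: P(data | r = 1) = (6/7)(1/7) = 6/49; P(data | r = 2) = (5/7)(2/7) = 10/49; P(data | r = 3) = (4/7)(3/7) = 12/49; P(data | r = 4) = (3/7)(4/7) = 12/49; P(data | r = 5) = (2/7)(5/7) = 10/49; P(data | r = 6) = (1/7)(6/7) = 6/49.
The prior-weighted likelihoods are 1/6 · 6/49 = 1/49, 1/6 · 10/49 = 5/147, 1/6 · 12/49 = 2/49, 1/6 · 12/49 = 2/49, 1/6 · 10/49 = 5/147, 1/6 · 6/49 = 1/49; summing to 4/21.
Hence P(r = 1 | data) = (1/49) / (4/21) = 3/28.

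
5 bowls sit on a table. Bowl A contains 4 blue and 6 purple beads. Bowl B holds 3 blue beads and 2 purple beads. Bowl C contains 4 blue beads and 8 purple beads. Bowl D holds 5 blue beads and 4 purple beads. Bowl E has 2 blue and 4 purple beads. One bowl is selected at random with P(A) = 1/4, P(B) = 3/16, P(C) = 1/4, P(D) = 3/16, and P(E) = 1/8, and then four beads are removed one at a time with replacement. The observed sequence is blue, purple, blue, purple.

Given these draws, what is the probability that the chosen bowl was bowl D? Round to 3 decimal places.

0.207

For each hypothesis, P(data | H) works out to: P(data | bowl A) = (4/10)(6/10)(4/10)(6/10) = 0.0576; P(data | bowl B) = (3/5)(2/5)(3/5)(2/5) = 0.0576; P(data | bowl C) = (4/12)(8/12)(4/12)(8/12) = 0.049383; P(data | bowl D) = (5/9)(4/9)(5/9)(4/9) = 0.060966; P(data | bowl E) = (2/6)(4/6)(2/6)(4/6) = 0.049383.
The prior-weighted likelihoods are 1/4 · 0.0576 = 0.0144, 3/16 · 0.0576 = 0.0108, 1/4 · 0.049383 = 0.012346, 3/16 · 0.060966 = 0.011431, 1/8 · 0.049383 = 0.0061728; these sum to 0.05515.
By Bayes' rule, P(bowl D | data) = (0.011431) / (0.05515) = 0.20728.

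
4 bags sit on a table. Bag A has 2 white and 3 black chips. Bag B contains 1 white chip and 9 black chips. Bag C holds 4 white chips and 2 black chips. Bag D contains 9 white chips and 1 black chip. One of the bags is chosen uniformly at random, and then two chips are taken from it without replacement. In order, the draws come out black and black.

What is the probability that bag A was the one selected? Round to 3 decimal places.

0.257

Compute the likelihood of the observed sequence for each case: P(data | bag A) = (3/5)(2/4) = 3/10; P(data | bag B) = (9/10)(8/9) = 4/5; P(data | bag C) = (2/6)(1/5) = 1/15; P(data | bag D) = (1/10)(0/9) = 0.
The prior-weighted likelihoods are 1/4 · 3/10 = 3/40, 1/4 · 4/5 = 1/5, 1/4 · 1/15 = 1/60, 1/4 · 0 = 0; with total 7/24.
So P(bag A | data) = (3/40) / (7/24) = 9/35.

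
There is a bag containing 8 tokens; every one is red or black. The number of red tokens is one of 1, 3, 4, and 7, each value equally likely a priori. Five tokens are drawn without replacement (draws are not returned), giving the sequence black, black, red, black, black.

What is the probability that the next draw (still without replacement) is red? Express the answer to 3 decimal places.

0.259

The likelihood of the observed sequence under each hypothesis: P(data | r = 1) = (7/8)(6/7)(1/6)(5/5)(4/4) = 1/8; P(data | r = 3) = (5/8)(4/7)(3/6)(3/5)(2/4) = 3/56; P(data | r = 4) = (4/8)(3/7)(4/6)(2/5)(1/4) = 1/70; P(data | r = 7) = (1/8)(0/7) = 0.
The prior-weighted likelihoods are 1/4 · 1/8 = 1/32, 1/4 · 3/56 = 3/224, 1/4 · 1/70 = 1/280, 1/4 · 0 = 0; summing to 27/560.
The posterior is then P(r = 1 | data) = 35/54, P(r = 3 | data) = 5/18, P(r = 4 | data) = 2/27, P(r = 7 | data) = 0.
So P(red next | data) = Σ P(red next | H) P(H | data) = (0)(35/54) + (2/3)(5/18) + (1)(2/27) = 7/27.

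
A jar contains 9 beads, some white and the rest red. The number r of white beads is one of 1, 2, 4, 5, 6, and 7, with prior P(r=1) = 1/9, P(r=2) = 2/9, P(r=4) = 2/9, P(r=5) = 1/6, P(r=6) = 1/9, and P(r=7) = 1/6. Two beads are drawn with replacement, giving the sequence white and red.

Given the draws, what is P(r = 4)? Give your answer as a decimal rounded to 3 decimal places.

0.276

The likelihood of the observed sequence under each hypothesis: P(data | r = 1) = (1/9)(8/9) = 8/81; P(data | r = 2) = (2/9)(7/9) = 14/81; P(data | r = 4) = (4/9)(5/9) = 20/81; P(data | r = 5) = (5/9)(4/9) = 20/81; P(data | r = 6) = (6/9)(3/9) = 2/9; P(data | r = 7) = (7/9)(2/9) = 14/81.
Multiplying each by its prior: 1/9 · 8/81 = 8/729, 2/9 · 14/81 = 28/729, 2/9 · 20/81 = 40/729, 1/6 · 20/81 = 10/243, 1/9 · 2/9 = 2/81, 1/6 · 14/81 = 7/243; summing to 145/729.
By Bayes' rule, P(r = 4 | data) = (40/729) / (145/729) = 8/29.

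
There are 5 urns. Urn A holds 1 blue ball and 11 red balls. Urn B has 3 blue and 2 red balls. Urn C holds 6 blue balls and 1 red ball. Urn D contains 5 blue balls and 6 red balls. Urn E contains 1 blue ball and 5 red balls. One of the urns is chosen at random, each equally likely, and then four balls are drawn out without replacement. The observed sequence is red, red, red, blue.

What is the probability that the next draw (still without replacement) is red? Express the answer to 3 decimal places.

For each hypothesis, P(data | H) works out to: P(data | urn A) = (11/12)(10/11)(9/10)(1/9) = 1/12; P(data | urn B) = (2/5)(1/4)(0/3) = 0; P(data | urn C) = (1/7)(0/6) = 0; P(data | urn D) = (6/11)(5/10)(4/9)(5/8) = 5/66; P(data | urn E) = (5/6)(4/5)(3/4)(1/3) = 1/6.
Multiplying each by its prior: 1/5 · 1/12 = 1/60, 1/5 · 0 = 0, 1/5 · 0 = 0, 1/5 · 5/66 = 1/66, 1/5 · 1/6 = 1/30; these sum to 43/660.
Normalising, the posterior is P(urn A | data) = 11/43, P(urn B | data) = 0, P(urn C | data) = 0, P(urn D | data) = 10/43, P(urn E | data) = 22/43.
The predictive probability is P(red next | data) = (1)(11/43) + (3/7)(10/43) + (1)(22/43) = 261/301.

0.867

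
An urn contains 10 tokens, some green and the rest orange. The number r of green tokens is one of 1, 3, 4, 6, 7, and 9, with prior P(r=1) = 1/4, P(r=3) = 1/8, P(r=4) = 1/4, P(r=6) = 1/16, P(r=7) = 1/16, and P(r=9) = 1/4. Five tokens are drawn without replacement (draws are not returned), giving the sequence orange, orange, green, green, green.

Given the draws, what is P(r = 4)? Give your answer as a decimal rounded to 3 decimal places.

0.473

Compute the likelihood of the observed sequence for each case: P(data | r = 1) = (9/10)(8/9)(1/8)(0/7) = 0; P(data | r = 3) = (7/10)(6/9)(3/8)(2/7)(1/6) = 0.0083333; P(data | r = 4) = (6/10)(5/9)(4/8)(3/7)(2/6) = 0.02381; P(data | r = 6) = (4/10)(3/9)(6/8)(5/7)(4/6) = 0.047619; P(data | r = 7) = (3/10)(2/9)(7/8)(6/7)(5/6) = 0.041667; P(data | r = 9) = (1/10)(0/9) = 0.
The prior-weighted likelihoods are 1/4 · 0 = 0, 1/8 · 0.0083333 = 0.0010417, 1/4 · 0.02381 = 0.0059524, 1/16 · 0.047619 = 0.0029762, 1/16 · 0.041667 = 0.0026042, 1/4 · 0 = 0; these sum to 0.012574.
By Bayes' rule, P(r = 4 | data) = (0.0059524) / (0.012574) = 0.47337.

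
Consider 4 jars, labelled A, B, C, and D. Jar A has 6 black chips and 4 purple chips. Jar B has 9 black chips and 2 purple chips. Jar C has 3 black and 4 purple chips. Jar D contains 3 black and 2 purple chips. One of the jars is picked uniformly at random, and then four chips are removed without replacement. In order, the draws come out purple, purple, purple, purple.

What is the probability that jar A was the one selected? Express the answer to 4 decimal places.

The likelihood of the observed sequence under each hypothesis: P(data | jar A) = (4/10)(3/9)(2/8)(1/7) = 1/210; P(data | jar B) = (2/11)(1/10)(0/9) = 0; P(data | jar C) = (4/7)(3/6)(2/5)(1/4) = 1/35; P(data | jar D) = (2/5)(1/4)(0/3) = 0.
Multiplying each by its prior: 1/4 · 1/210 = 1/840, 1/4 · 0 = 0, 1/4 · 1/35 = 1/140, 1/4 · 0 = 0; summing to 1/120.
So P(jar A | data) = (1/840) / (1/120) = 1/7.

0.1429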